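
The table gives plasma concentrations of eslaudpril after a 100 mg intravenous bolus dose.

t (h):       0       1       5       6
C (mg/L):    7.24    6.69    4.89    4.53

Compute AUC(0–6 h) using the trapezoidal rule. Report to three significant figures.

Trapezoidal AUC_0→6:
  [0→1]: (7.24+6.69)/2 × 1 = 6.965
  [1→5]: (6.69+4.89)/2 × 4 = 23.16
  [5→6]: (4.89+4.53)/2 × 1 = 4.71
  Sum = 34.835 mg/L·h

AUC = 34.8 mg/L·h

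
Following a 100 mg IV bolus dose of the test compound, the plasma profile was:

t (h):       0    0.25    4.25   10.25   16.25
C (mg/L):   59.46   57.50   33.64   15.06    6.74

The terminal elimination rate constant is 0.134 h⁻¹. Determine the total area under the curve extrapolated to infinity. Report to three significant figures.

Trapezoidal AUC_0→16.25:
  [0→0.25]: (59.46+57.50)/2 × 0.25 = 14.62
  [0.25→4.25]: (57.50+33.64)/2 × 4 = 182.28
  [4.25→10.25]: (33.64+15.06)/2 × 6 = 146.1
  [10.25→16.25]: (15.06+6.74)/2 × 6 = 65.4
  Sum = 408.4 mg/L·h
Extrapolated tail: C_last / k_e = 6.74 / 0.134 = 50.299
AUC_0→∞ = 408.4 + 50.299 = 458.699 mg/L·h

AUC = 459 mg/L·h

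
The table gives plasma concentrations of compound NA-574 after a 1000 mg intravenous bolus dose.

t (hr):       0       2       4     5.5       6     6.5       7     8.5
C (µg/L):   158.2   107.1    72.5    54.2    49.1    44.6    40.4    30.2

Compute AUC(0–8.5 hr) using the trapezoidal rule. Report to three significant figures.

Trapezoidal AUC_0→8.5:
  [0→2]: (158.2+107.1)/2 × 2 = 265.3
  [2→4]: (107.1+72.5)/2 × 2 = 179.6
  [4→5.5]: (72.5+54.2)/2 × 1.5 = 95.025
  [5.5→6]: (54.2+49.1)/2 × 0.5 = 25.825
  [6→6.5]: (49.1+44.6)/2 × 0.5 = 23.425
  [6.5→7]: (44.6+40.4)/2 × 0.5 = 21.25
  [7→8.5]: (40.4+30.2)/2 × 1.5 = 52.95
  Sum = 663.375 µg/L·hr

AUC = 663 µg/L·hr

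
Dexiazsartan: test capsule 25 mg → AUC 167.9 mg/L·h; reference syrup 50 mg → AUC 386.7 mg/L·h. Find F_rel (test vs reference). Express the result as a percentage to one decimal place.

F_rel = 86.8%

F_rel = (AUC_test/D_test) / (AUC_ref/D_ref)
      = (167.9/25) / (386.7/50)
      = 6.716 / 7.734 = 0.8684 = 86.84%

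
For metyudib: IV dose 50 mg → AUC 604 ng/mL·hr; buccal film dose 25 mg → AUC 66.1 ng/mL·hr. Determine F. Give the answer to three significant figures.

F = 0.219

F = (AUC_ev / D_ev) / (AUC_iv / D_iv)
  = (66.1/25) / (604/50)
  = 2.644 / 12.08 = 0.2189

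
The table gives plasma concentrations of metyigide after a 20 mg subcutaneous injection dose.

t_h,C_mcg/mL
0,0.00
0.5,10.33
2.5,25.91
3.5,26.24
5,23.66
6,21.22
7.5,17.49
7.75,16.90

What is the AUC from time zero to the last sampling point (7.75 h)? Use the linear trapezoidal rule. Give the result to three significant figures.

AUC = 158 mcg/mL·h

Trapezoidal AUC_0→7.75:
  [0→0.5]: (0.00+10.33)/2 × 0.5 = 2.5825
  [0.5→2.5]: (10.33+25.91)/2 × 2 = 36.24
  [2.5→3.5]: (25.91+26.24)/2 × 1 = 26.075
  [3.5→5]: (26.24+23.66)/2 × 1.5 = 37.425
  [5→6]: (23.66+21.22)/2 × 1 = 22.44
  [6→7.5]: (21.22+17.49)/2 × 1.5 = 29.0325
  [7.5→7.75]: (17.49+16.90)/2 × 0.25 = 4.29875
  Sum = 158.09375 mcg/mL·h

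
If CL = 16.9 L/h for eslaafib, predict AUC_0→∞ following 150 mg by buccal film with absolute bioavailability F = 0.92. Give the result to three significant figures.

AUC_0→∞ = F × Dose / CL
        = 0.92 × 150 / 16.9 = 8.16568 mg/L·h

AUC = 8.17 mg/L·h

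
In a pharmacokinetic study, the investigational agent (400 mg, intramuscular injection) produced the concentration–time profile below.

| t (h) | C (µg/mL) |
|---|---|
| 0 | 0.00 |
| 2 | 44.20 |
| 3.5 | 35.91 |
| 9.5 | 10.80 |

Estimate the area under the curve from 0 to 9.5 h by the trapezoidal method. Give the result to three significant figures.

Trapezoidal AUC_0→9.5:
  [0→2]: (0.00+44.20)/2 × 2 = 44.2
  [2→3.5]: (44.20+35.91)/2 × 1.5 = 60.0825
  [3.5→9.5]: (35.91+10.80)/2 × 6 = 140.13
  Sum = 244.4125 µg/mL·h

AUC = 244 µg/mL·h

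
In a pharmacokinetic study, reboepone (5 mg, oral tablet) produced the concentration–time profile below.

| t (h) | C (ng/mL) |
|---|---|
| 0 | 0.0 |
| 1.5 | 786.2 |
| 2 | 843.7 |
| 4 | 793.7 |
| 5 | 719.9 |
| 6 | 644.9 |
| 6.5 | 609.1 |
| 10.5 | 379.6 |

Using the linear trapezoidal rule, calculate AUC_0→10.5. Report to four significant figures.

AUC = 6365 ng/mL·h

Trapezoidal AUC_0→10.5:
  [0→1.5]: (0.0+786.2)/2 × 1.5 = 589.65
  [1.5→2]: (786.2+843.7)/2 × 0.5 = 407.475
  [2→4]: (843.7+793.7)/2 × 2 = 1637.4
  [4→5]: (793.7+719.9)/2 × 1 = 756.8
  [5→6]: (719.9+644.9)/2 × 1 = 682.4
  [6→6.5]: (644.9+609.1)/2 × 0.5 = 313.5
  [6.5→10.5]: (609.1+379.6)/2 × 4 = 1977.4
  Sum = 6364.625 ng/mL·h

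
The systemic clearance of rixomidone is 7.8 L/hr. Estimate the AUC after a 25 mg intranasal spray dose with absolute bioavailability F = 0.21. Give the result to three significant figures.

AUC = 0.673 mg/L·hr

AUC_0→∞ = F × Dose / CL
        = 0.21 × 25 / 7.8 = 0.673077 mg/L·hr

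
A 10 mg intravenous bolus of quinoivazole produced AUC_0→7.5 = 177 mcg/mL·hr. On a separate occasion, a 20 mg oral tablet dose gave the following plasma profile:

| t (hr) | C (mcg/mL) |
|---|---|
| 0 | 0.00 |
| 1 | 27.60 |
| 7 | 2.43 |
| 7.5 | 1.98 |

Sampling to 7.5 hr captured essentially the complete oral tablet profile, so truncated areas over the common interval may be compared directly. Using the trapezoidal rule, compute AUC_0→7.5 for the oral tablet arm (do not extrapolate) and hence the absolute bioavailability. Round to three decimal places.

Trapezoidal AUC_0→7.5 (oral tablet):
  [0→1]: (0.00+27.60)/2 × 1 = 13.8
  [1→7]: (27.60+2.43)/2 × 6 = 90.09
  [7→7.5]: (2.43+1.98)/2 × 0.5 = 1.1025
  Sum = 104.9925 mcg/mL·hr
F = (AUC_ev/D_ev)/(AUC_iv/D_iv) = (104.9925/20)/(177/10) = 5.249625/17.7 = 0.2966

F = 0.297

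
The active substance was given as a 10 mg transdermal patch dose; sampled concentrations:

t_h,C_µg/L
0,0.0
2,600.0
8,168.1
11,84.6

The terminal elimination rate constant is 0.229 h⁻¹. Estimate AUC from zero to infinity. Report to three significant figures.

Trapezoidal AUC_0→11:
  [0→2]: (0.0+600.0)/2 × 2 = 600.0
  [2→8]: (600.0+168.1)/2 × 6 = 2304.3
  [8→11]: (168.1+84.6)/2 × 3 = 379.05
  Sum = 3283.35 µg/L·h
Extrapolated tail: C_last / k_e = 84.6 / 0.229 = 369.432
AUC_0→∞ = 3283.35 + 369.432 = 3652.782 µg/L·h

AUC = 3650 µg/L·h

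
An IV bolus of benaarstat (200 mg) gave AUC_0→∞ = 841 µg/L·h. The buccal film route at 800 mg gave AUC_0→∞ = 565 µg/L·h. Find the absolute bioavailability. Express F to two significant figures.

F = (AUC_ev / D_ev) / (AUC_iv / D_iv)
  = (565/800) / (841/200)
  = 0.70625 / 4.205 = 0.1680

F = 0.17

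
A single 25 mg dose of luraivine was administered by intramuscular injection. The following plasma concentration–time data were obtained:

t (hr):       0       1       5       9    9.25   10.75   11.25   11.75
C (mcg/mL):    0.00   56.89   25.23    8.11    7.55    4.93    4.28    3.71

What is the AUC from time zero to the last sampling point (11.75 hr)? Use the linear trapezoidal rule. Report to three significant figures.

AUC = 275 mcg/mL·hr

Trapezoidal AUC_0→11.75:
  [0→1]: (0.00+56.89)/2 × 1 = 28.445
  [1→5]: (56.89+25.23)/2 × 4 = 164.24
  [5→9]: (25.23+8.11)/2 × 4 = 66.68
  [9→9.25]: (8.11+7.55)/2 × 0.25 = 1.9575
  [9.25→10.75]: (7.55+4.93)/2 × 1.5 = 9.36
  [10.75→11.25]: (4.93+4.28)/2 × 0.5 = 2.3025
  [11.25→11.75]: (4.28+3.71)/2 × 0.5 = 1.9975
  Sum = 274.9825 mcg/mL·hr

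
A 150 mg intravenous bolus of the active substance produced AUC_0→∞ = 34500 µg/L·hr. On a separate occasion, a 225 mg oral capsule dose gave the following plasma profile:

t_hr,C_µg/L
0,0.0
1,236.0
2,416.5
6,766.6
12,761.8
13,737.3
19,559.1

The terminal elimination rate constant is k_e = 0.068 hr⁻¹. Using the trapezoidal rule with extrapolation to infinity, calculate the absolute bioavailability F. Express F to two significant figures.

Trapezoidal AUC_0→19 (oral capsule):
  [0→1]: (0.0+236.0)/2 × 1 = 118.0
  [1→2]: (236.0+416.5)/2 × 1 = 326.25
  [2→6]: (416.5+766.6)/2 × 4 = 2366.2
  [6→12]: (766.6+761.8)/2 × 6 = 4585.2
  [12→13]: (761.8+737.3)/2 × 1 = 749.55
  [13→19]: (737.3+559.1)/2 × 6 = 3889.2
  Sum = 12034.4 µg/L·hr
Tail: C_last/k_e = 559.1/0.068 = 8222.059
AUC_0→∞ (oral capsule) = 12034.4 + 8222.059 = 20256.459 µg/L·hr
F = (AUC_ev/D_ev)/(AUC_iv/D_iv) = (20256.459/225)/(34500/150) = 90.0287/230 = 0.3914

F = 0.39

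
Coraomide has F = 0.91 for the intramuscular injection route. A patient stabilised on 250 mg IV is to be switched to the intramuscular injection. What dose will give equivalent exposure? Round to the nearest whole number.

For equal systemic exposure: F × D_ev = D_iv
D_ev = D_iv / F = 250 / 0.91 = 274.725 mg

D_intramuscular = 275 mg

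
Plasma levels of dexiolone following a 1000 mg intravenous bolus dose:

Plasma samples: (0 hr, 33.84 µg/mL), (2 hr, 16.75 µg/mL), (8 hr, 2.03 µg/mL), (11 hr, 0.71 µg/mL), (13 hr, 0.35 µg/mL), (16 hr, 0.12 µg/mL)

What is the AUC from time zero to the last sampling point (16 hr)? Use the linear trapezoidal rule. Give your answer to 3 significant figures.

AUC = 113 µg/mL·hr

Trapezoidal AUC_0→16:
  [0→2]: (33.84+16.75)/2 × 2 = 50.59
  [2→8]: (16.75+2.03)/2 × 6 = 56.34
  [8→11]: (2.03+0.71)/2 × 3 = 4.11
  [11→13]: (0.71+0.35)/2 × 2 = 1.06
  [13→16]: (0.35+0.12)/2 × 3 = 0.705
  Sum = 112.805 µg/mL·hr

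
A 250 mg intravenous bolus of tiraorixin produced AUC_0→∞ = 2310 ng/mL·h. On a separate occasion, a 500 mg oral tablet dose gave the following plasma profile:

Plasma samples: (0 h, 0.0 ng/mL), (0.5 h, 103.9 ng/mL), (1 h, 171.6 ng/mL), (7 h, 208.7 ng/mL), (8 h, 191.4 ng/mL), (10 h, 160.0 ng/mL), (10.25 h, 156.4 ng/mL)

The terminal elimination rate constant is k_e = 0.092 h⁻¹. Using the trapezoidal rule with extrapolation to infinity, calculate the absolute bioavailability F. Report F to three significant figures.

Trapezoidal AUC_0→10.25 (oral tablet):
  [0→0.5]: (0.0+103.9)/2 × 0.5 = 25.975
  [0.5→1]: (103.9+171.6)/2 × 0.5 = 68.875
  [1→7]: (171.6+208.7)/2 × 6 = 1140.9
  [7→8]: (208.7+191.4)/2 × 1 = 200.05
  [8→10]: (191.4+160.0)/2 × 2 = 351.4
  [10→10.25]: (160.0+156.4)/2 × 0.25 = 39.55
  Sum = 1826.75 ng/mL·h
Tail: C_last/k_e = 156.4/0.092 = 1700.000
AUC_0→∞ (oral tablet) = 1826.75 + 1700.000 = 3526.75 ng/mL·h
F = (AUC_ev/D_ev)/(AUC_iv/D_iv) = (3526.75/500)/(2310/250) = 7.0535/9.24 = 0.7634

F = 0.763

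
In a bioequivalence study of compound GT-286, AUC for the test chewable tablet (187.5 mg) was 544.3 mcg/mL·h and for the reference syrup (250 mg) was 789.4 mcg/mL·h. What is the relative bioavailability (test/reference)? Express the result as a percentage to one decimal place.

F_rel = (AUC_test/D_test) / (AUC_ref/D_ref)
      = (544.3/187.5) / (789.4/250)
      = 2.90293 / 3.1576 = 0.9193 = 91.93%

F_rel = 91.9%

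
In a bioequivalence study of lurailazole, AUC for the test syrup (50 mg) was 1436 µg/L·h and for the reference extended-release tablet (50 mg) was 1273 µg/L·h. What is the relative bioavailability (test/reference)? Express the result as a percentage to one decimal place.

F_rel = 112.8%

F_rel = (AUC_test/D_test) / (AUC_ref/D_ref)
      = (1436/50) / (1273/50)
      = 28.72 / 25.46 = 1.1280 = 112.80%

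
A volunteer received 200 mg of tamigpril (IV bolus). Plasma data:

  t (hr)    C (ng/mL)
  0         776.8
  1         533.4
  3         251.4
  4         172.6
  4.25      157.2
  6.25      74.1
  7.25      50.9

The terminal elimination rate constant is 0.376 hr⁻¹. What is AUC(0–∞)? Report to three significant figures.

Trapezoidal AUC_0→7.25:
  [0→1]: (776.8+533.4)/2 × 1 = 655.1
  [1→3]: (533.4+251.4)/2 × 2 = 784.8
  [3→4]: (251.4+172.6)/2 × 1 = 212.0
  [4→4.25]: (172.6+157.2)/2 × 0.25 = 41.225
  [4.25→6.25]: (157.2+74.1)/2 × 2 = 231.3
  [6.25→7.25]: (74.1+50.9)/2 × 1 = 62.5
  Sum = 1986.925 ng/mL·hr
Extrapolated tail: C_last / k_e = 50.9 / 0.376 = 135.372
AUC_0→∞ = 1986.925 + 135.372 = 2122.297 ng/mL·hr

AUC = 2120 ng/mL·hr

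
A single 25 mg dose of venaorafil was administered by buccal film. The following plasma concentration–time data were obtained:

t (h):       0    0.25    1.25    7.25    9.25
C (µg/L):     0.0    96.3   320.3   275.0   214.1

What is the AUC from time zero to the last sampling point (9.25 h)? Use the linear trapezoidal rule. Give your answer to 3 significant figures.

Trapezoidal AUC_0→9.25:
  [0→0.25]: (0.0+96.3)/2 × 0.25 = 12.0375
  [0.25→1.25]: (96.3+320.3)/2 × 1 = 208.3
  [1.25→7.25]: (320.3+275.0)/2 × 6 = 1785.9
  [7.25→9.25]: (275.0+214.1)/2 × 2 = 489.1
  Sum = 2495.3375 µg/L·h

AUC = 2500 µg/L·h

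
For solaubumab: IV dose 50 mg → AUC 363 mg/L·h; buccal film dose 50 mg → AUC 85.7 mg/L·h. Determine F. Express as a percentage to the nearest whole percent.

F = 24%

F = (AUC_ev / D_ev) / (AUC_iv / D_iv)
  = (85.7/50) / (363/50)
  = 1.714 / 7.26 = 0.2361
  = 23.61%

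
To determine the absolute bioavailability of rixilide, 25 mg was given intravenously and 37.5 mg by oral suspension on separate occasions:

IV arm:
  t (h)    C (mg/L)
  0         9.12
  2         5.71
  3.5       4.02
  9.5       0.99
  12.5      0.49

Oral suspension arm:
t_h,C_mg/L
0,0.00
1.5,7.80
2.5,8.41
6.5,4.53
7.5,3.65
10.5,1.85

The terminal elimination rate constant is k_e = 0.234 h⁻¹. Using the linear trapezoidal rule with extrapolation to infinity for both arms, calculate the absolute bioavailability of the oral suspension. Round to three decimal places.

F = 0.966

Trapezoidal AUC_0→12.5 (IV):
  [0→2]: (9.12+5.71)/2 × 2 = 14.83
  [2→3.5]: (5.71+4.02)/2 × 1.5 = 7.2975
  [3.5→9.5]: (4.02+0.99)/2 × 6 = 15.03
  [9.5→12.5]: (0.99+0.49)/2 × 3 = 2.22
  Sum = 39.3775 mg/L·h
IV tail: 0.49/0.234 = 2.094; AUC_iv,0→∞ = 39.3775 + 2.094 = 41.4715 mg/L·h
Trapezoidal AUC_0→10.5 (oral suspension):
  [0→1.5]: (0.00+7.80)/2 × 1.5 = 5.85
  [1.5→2.5]: (7.80+8.41)/2 × 1 = 8.105
  [2.5→6.5]: (8.41+4.53)/2 × 4 = 25.88
  [6.5→7.5]: (4.53+3.65)/2 × 1 = 4.09
  [7.5→10.5]: (3.65+1.85)/2 × 3 = 8.25
  Sum = 52.175 mg/L·h
oral suspension tail: 1.85/0.234 = 7.906; AUC_ev,0→∞ = 52.175 + 7.906 = 60.081 mg/L·h
F = (AUC_ev/D_ev)/(AUC_iv/D_iv) = (60.081/37.5)/(41.4715/25) = 1.60216/1.65886 = 0.9658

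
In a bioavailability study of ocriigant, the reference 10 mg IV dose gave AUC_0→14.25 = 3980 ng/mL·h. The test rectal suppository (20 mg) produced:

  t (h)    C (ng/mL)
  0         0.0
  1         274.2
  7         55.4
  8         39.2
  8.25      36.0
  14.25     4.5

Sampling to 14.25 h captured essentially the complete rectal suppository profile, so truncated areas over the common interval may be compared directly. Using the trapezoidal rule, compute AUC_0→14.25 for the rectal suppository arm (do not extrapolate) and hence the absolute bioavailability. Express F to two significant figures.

F = 0.16

Trapezoidal AUC_0→14.25 (rectal suppository):
  [0→1]: (0.0+274.2)/2 × 1 = 137.1
  [1→7]: (274.2+55.4)/2 × 6 = 988.8
  [7→8]: (55.4+39.2)/2 × 1 = 47.3
  [8→8.25]: (39.2+36.0)/2 × 0.25 = 9.4
  [8.25→14.25]: (36.0+4.5)/2 × 6 = 121.5
  Sum = 1304.1 ng/mL·h
F = (AUC_ev/D_ev)/(AUC_iv/D_iv) = (1304.1/20)/(3980/10) = 65.205/398 = 0.1638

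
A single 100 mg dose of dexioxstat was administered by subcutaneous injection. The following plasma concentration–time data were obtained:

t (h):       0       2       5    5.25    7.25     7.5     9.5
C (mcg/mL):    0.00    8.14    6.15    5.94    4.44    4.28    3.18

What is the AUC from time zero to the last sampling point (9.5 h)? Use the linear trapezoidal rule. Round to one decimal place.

AUC = 50.0 mcg/mL·h

Trapezoidal AUC_0→9.5:
  [0→2]: (0.00+8.14)/2 × 2 = 8.14
  [2→5]: (8.14+6.15)/2 × 3 = 21.435
  [5→5.25]: (6.15+5.94)/2 × 0.25 = 1.51125
  [5.25→7.25]: (5.94+4.44)/2 × 2 = 10.38
  [7.25→7.5]: (4.44+4.28)/2 × 0.25 = 1.09
  [7.5→9.5]: (4.28+3.18)/2 × 2 = 7.46
  Sum = 50.01625 mcg/mL·h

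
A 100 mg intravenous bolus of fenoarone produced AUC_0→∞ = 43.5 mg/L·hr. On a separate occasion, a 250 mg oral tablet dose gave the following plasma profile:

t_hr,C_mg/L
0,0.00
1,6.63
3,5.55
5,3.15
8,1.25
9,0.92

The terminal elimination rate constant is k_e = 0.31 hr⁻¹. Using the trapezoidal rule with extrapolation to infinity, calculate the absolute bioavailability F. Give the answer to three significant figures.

F = 0.320

Trapezoidal AUC_0→9 (oral tablet):
  [0→1]: (0.00+6.63)/2 × 1 = 3.315
  [1→3]: (6.63+5.55)/2 × 2 = 12.18
  [3→5]: (5.55+3.15)/2 × 2 = 8.7
  [5→8]: (3.15+1.25)/2 × 3 = 6.6
  [8→9]: (1.25+0.92)/2 × 1 = 1.085
  Sum = 31.88 mg/L·hr
Tail: C_last/k_e = 0.92/0.31 = 2.968
AUC_0→∞ (oral tablet) = 31.88 + 2.968 = 34.848 mg/L·hr
F = (AUC_ev/D_ev)/(AUC_iv/D_iv) = (34.848/250)/(43.5/100) = 0.139392/0.435 = 0.3204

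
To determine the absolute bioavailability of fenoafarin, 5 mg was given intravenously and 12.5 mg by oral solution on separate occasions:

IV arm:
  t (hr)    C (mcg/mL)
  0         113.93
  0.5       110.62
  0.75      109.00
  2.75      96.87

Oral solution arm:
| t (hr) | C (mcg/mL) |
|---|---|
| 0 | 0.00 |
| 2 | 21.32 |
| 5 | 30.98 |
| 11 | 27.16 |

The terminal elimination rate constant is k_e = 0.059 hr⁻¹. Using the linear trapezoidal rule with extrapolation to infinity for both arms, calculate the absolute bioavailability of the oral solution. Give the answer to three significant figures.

F = 0.152

Trapezoidal AUC_0→2.75 (IV):
  [0→0.5]: (113.93+110.62)/2 × 0.5 = 56.1375
  [0.5→0.75]: (110.62+109.00)/2 × 0.25 = 27.4525
  [0.75→2.75]: (109.00+96.87)/2 × 2 = 205.87
  Sum = 289.46 mcg/mL·hr
IV tail: 96.87/0.059 = 1641.864; AUC_iv,0→∞ = 289.46 + 1641.864 = 1931.324 mcg/mL·hr
Trapezoidal AUC_0→11 (oral solution):
  [0→2]: (0.00+21.32)/2 × 2 = 21.32
  [2→5]: (21.32+30.98)/2 × 3 = 78.45
  [5→11]: (30.98+27.16)/2 × 6 = 174.42
  Sum = 274.19 mcg/mL·hr
oral solution tail: 27.16/0.059 = 460.339; AUC_ev,0→∞ = 274.19 + 460.339 = 734.529 mcg/mL·hr
F = (AUC_ev/D_ev)/(AUC_iv/D_iv) = (734.529/12.5)/(1931.324/5) = 58.76232/386.2648 = 0.1521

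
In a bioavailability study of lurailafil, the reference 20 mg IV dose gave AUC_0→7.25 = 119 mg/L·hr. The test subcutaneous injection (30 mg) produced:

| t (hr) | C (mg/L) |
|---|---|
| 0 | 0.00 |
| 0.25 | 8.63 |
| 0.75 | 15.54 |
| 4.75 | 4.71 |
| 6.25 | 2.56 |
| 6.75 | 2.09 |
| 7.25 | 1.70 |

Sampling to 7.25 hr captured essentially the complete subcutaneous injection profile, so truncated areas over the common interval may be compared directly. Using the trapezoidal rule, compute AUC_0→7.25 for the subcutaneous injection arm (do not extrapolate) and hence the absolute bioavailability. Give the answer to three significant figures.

Trapezoidal AUC_0→7.25 (subcutaneous injection):
  [0→0.25]: (0.00+8.63)/2 × 0.25 = 1.07875
  [0.25→0.75]: (8.63+15.54)/2 × 0.5 = 6.0425
  [0.75→4.75]: (15.54+4.71)/2 × 4 = 40.5
  [4.75→6.25]: (4.71+2.56)/2 × 1.5 = 5.4525
  [6.25→6.75]: (2.56+2.09)/2 × 0.5 = 1.1625
  [6.75→7.25]: (2.09+1.70)/2 × 0.5 = 0.9475
  Sum = 55.18375 mg/L·hr
F = (AUC_ev/D_ev)/(AUC_iv/D_iv) = (55.18375/30)/(119/20) = 1.83946/5.95 = 0.3092

F = 0.309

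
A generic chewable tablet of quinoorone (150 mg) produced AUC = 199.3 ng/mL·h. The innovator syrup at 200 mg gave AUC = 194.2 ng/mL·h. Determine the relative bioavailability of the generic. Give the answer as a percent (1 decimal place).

F_rel = 136.8%

F_rel = (AUC_test/D_test) / (AUC_ref/D_ref)
      = (199.3/150) / (194.2/200)
      = 1.32867 / 0.971 = 1.3684 = 136.84%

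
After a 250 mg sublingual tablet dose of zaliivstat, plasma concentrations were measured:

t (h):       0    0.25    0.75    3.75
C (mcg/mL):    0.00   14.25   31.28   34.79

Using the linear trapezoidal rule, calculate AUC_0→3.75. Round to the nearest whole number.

AUC = 112 mcg/mL·h

Trapezoidal AUC_0→3.75:
  [0→0.25]: (0.00+14.25)/2 × 0.25 = 1.78125
  [0.25→0.75]: (14.25+31.28)/2 × 0.5 = 11.3825
  [0.75→3.75]: (31.28+34.79)/2 × 3 = 99.105
  Sum = 112.26875 mcg/mL·h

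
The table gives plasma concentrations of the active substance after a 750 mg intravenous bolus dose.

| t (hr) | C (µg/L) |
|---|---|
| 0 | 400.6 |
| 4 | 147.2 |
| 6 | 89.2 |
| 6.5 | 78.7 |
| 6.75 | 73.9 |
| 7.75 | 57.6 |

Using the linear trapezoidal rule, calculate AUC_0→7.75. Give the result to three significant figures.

Trapezoidal AUC_0→7.75:
  [0→4]: (400.6+147.2)/2 × 4 = 1095.6
  [4→6]: (147.2+89.2)/2 × 2 = 236.4
  [6→6.5]: (89.2+78.7)/2 × 0.5 = 41.975
  [6.5→6.75]: (78.7+73.9)/2 × 0.25 = 19.075
  [6.75→7.75]: (73.9+57.6)/2 × 1 = 65.75
  Sum = 1458.8 µg/L·hr

AUC = 1460 µg/L·hr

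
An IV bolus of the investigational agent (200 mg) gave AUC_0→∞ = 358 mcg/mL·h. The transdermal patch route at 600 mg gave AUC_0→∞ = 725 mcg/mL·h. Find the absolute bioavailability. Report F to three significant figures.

F = 0.675

F = (AUC_ev / D_ev) / (AUC_iv / D_iv)
  = (725/600) / (358/200)
  = 1.20833 / 1.79 = 0.6750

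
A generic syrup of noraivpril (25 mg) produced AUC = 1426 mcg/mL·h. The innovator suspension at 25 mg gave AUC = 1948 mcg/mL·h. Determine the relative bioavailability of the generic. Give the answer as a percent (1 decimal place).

F_rel = 73.2%

F_rel = (AUC_test/D_test) / (AUC_ref/D_ref)
      = (1426/25) / (1948/25)
      = 57.04 / 77.92 = 0.7320 = 73.20%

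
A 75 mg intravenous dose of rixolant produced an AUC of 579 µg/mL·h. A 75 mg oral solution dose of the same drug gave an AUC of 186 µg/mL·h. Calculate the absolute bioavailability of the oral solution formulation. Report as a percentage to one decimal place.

F = 32.1%

F = (AUC_ev / D_ev) / (AUC_iv / D_iv)
  = (186/75) / (579/75)
  = 2.48 / 7.72 = 0.3212
  = 32.12%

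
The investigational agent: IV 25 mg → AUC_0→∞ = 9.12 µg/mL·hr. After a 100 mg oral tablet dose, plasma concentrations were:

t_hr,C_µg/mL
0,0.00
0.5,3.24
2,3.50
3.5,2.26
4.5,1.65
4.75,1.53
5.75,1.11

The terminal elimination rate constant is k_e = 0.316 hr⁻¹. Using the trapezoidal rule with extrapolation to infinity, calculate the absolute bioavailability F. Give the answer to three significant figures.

F = 0.476

Trapezoidal AUC_0→5.75 (oral tablet):
  [0→0.5]: (0.00+3.24)/2 × 0.5 = 0.81
  [0.5→2]: (3.24+3.50)/2 × 1.5 = 5.055
  [2→3.5]: (3.50+2.26)/2 × 1.5 = 4.32
  [3.5→4.5]: (2.26+1.65)/2 × 1 = 1.955
  [4.5→4.75]: (1.65+1.53)/2 × 0.25 = 0.3975
  [4.75→5.75]: (1.53+1.11)/2 × 1 = 1.32
  Sum = 13.8575 µg/mL·hr
Tail: C_last/k_e = 1.11/0.316 = 3.513
AUC_0→∞ (oral tablet) = 13.8575 + 3.513 = 17.3705 µg/mL·hr
F = (AUC_ev/D_ev)/(AUC_iv/D_iv) = (17.3705/100)/(9.12/25) = 0.173705/0.3648 = 0.4762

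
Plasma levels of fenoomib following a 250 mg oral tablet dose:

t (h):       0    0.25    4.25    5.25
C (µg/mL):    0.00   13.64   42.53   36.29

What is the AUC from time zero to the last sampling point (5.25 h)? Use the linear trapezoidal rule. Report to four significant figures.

Trapezoidal AUC_0→5.25:
  [0→0.25]: (0.00+13.64)/2 × 0.25 = 1.705
  [0.25→4.25]: (13.64+42.53)/2 × 4 = 112.34
  [4.25→5.25]: (42.53+36.29)/2 × 1 = 39.41
  Sum = 153.455 µg/mL·h

AUC = 153.5 µg/mL·h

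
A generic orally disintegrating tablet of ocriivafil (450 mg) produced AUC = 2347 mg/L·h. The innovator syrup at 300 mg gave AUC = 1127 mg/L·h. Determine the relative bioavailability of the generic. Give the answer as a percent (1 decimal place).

F_rel = (AUC_test/D_test) / (AUC_ref/D_ref)
      = (2347/450) / (1127/300)
      = 5.21556 / 3.75667 = 1.3883 = 138.83%

F_rel = 138.8%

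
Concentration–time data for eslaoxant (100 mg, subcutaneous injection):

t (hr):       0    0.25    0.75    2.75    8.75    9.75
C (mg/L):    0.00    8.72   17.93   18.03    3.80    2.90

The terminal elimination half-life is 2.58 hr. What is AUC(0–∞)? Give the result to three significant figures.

AUC = 123 mg/L·hr

Trapezoidal AUC_0→9.75:
  [0→0.25]: (0.00+8.72)/2 × 0.25 = 1.09
  [0.25→0.75]: (8.72+17.93)/2 × 0.5 = 6.6625
  [0.75→2.75]: (17.93+18.03)/2 × 2 = 35.96
  [2.75→8.75]: (18.03+3.80)/2 × 6 = 65.49
  [8.75→9.75]: (3.80+2.90)/2 × 1 = 3.35
  Sum = 112.5525 mg/L·hr
k_e = ln2 / t½ = 0.693147 / 2.58 = 0.2687 hr^-1
Extrapolated tail: C_last / k_e = 2.90 / 0.2687 = 10.793
AUC_0→∞ = 112.5525 + 10.793 = 123.3455 mg/L·hr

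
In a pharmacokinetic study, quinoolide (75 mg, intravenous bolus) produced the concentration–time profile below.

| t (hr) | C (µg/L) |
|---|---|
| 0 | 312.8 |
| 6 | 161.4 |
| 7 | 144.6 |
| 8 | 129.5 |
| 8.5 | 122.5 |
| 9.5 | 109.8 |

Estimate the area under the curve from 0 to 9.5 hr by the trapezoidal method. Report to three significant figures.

Trapezoidal AUC_0→9.5:
  [0→6]: (312.8+161.4)/2 × 6 = 1422.6
  [6→7]: (161.4+144.6)/2 × 1 = 153.0
  [7→8]: (144.6+129.5)/2 × 1 = 137.05
  [8→8.5]: (129.5+122.5)/2 × 0.5 = 63.0
  [8.5→9.5]: (122.5+109.8)/2 × 1 = 116.15
  Sum = 1891.8 µg/L·hr

AUC = 1890 µg/L·hr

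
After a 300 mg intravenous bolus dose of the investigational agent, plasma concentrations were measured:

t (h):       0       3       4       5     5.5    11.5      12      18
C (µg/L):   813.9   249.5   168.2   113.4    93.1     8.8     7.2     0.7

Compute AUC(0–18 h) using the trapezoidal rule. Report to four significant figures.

Trapezoidal AUC_0→18:
  [0→3]: (813.9+249.5)/2 × 3 = 1595.1
  [3→4]: (249.5+168.2)/2 × 1 = 208.85
  [4→5]: (168.2+113.4)/2 × 1 = 140.8
  [5→5.5]: (113.4+93.1)/2 × 0.5 = 51.625
  [5.5→11.5]: (93.1+8.8)/2 × 6 = 305.7
  [11.5→12]: (8.8+7.2)/2 × 0.5 = 4.0
  [12→18]: (7.2+0.7)/2 × 6 = 23.7
  Sum = 2329.775 µg/L·h

AUC = 2330 µg/L·h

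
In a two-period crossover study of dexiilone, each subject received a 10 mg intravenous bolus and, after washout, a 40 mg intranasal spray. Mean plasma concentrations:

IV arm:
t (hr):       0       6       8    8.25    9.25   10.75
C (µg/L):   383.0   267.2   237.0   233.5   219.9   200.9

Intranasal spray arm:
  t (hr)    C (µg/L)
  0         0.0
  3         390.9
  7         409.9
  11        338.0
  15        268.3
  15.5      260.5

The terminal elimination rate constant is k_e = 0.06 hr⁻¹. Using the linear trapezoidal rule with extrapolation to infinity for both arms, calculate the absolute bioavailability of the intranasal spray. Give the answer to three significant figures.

Trapezoidal AUC_0→10.75 (IV):
  [0→6]: (383.0+267.2)/2 × 6 = 1950.6
  [6→8]: (267.2+237.0)/2 × 2 = 504.2
  [8→8.25]: (237.0+233.5)/2 × 0.25 = 58.8125
  [8.25→9.25]: (233.5+219.9)/2 × 1 = 226.7
  [9.25→10.75]: (219.9+200.9)/2 × 1.5 = 315.6
  Sum = 3055.9125 µg/L·hr
IV tail: 200.9/0.06 = 3348.333; AUC_iv,0→∞ = 3055.9125 + 3348.333 = 6404.2455 µg/L·hr
Trapezoidal AUC_0→15.5 (intranasal spray):
  [0→3]: (0.0+390.9)/2 × 3 = 586.35
  [3→7]: (390.9+409.9)/2 × 4 = 1601.6
  [7→11]: (409.9+338.0)/2 × 4 = 1495.8
  [11→15]: (338.0+268.3)/2 × 4 = 1212.6
  [15→15.5]: (268.3+260.5)/2 × 0.5 = 132.2
  Sum = 5028.55 µg/L·hr
intranasal spray tail: 260.5/0.06 = 4341.667; AUC_ev,0→∞ = 5028.55 + 4341.667 = 9370.217 µg/L·hr
F = (AUC_ev/D_ev)/(AUC_iv/D_iv) = (9370.217/40)/(6404.2455/10) = 234.255/640.42455 = 0.3658

F = 0.366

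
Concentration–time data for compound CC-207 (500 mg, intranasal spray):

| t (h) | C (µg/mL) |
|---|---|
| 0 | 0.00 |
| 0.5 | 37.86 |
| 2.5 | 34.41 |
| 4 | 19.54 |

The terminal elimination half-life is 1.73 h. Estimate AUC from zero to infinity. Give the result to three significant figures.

AUC = 171 µg/mL·h

Trapezoidal AUC_0→4:
  [0→0.5]: (0.00+37.86)/2 × 0.5 = 9.465
  [0.5→2.5]: (37.86+34.41)/2 × 2 = 72.27
  [2.5→4]: (34.41+19.54)/2 × 1.5 = 40.4625
  Sum = 122.1975 µg/mL·h
k_e = ln2 / t½ = 0.693147 / 1.73 = 0.4007 h^-1
Extrapolated tail: C_last / k_e = 19.54 / 0.4007 = 48.765
AUC_0→∞ = 122.1975 + 48.765 = 170.9625 µg/mL·h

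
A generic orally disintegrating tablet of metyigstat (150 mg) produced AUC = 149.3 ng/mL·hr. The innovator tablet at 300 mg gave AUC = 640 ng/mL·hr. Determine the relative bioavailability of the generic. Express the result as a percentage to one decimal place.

F_rel = 46.7%

F_rel = (AUC_test/D_test) / (AUC_ref/D_ref)
      = (149.3/150) / (640/300)
      = 0.995333 / 2.13333 = 0.4666 = 46.66%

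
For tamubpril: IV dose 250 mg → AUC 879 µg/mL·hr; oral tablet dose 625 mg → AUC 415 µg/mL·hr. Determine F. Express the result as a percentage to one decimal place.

F = (AUC_ev / D_ev) / (AUC_iv / D_iv)
  = (415/625) / (879/250)
  = 0.664 / 3.516 = 0.1889
  = 18.89%

F = 18.9%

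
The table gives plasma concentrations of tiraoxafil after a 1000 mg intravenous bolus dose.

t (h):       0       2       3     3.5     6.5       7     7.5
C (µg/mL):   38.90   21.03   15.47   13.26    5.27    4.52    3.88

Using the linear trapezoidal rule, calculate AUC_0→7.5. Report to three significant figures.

Trapezoidal AUC_0→7.5:
  [0→2]: (38.90+21.03)/2 × 2 = 59.93
  [2→3]: (21.03+15.47)/2 × 1 = 18.25
  [3→3.5]: (15.47+13.26)/2 × 0.5 = 7.1825
  [3.5→6.5]: (13.26+5.27)/2 × 3 = 27.795
  [6.5→7]: (5.27+4.52)/2 × 0.5 = 2.4475
  [7→7.5]: (4.52+3.88)/2 × 0.5 = 2.1
  Sum = 117.705 µg/mL·h

AUC = 118 µg/mL·h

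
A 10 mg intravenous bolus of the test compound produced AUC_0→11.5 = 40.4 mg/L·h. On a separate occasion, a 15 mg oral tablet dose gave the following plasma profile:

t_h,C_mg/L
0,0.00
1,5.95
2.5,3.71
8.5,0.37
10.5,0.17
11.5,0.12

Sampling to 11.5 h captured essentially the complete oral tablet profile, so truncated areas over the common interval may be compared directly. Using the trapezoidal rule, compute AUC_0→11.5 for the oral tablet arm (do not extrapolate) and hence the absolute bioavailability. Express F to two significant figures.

F = 0.38

Trapezoidal AUC_0→11.5 (oral tablet):
  [0→1]: (0.00+5.95)/2 × 1 = 2.975
  [1→2.5]: (5.95+3.71)/2 × 1.5 = 7.245
  [2.5→8.5]: (3.71+0.37)/2 × 6 = 12.24
  [8.5→10.5]: (0.37+0.17)/2 × 2 = 0.54
  [10.5→11.5]: (0.17+0.12)/2 × 1 = 0.145
  Sum = 23.145 mg/L·h
F = (AUC_ev/D_ev)/(AUC_iv/D_iv) = (23.145/15)/(40.4/10) = 1.543/4.04 = 0.3819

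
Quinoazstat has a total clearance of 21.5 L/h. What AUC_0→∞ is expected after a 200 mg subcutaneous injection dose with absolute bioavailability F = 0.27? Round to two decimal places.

AUC = 2.51 mg/L·h

AUC_0→∞ = F × Dose / CL
        = 0.27 × 200 / 21.5 = 2.51163 mg/L·h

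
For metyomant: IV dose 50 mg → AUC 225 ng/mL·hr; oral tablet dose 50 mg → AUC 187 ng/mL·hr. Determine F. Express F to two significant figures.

F = (AUC_ev / D_ev) / (AUC_iv / D_iv)
  = (187/50) / (225/50)
  = 3.74 / 4.5 = 0.8311

F = 0.83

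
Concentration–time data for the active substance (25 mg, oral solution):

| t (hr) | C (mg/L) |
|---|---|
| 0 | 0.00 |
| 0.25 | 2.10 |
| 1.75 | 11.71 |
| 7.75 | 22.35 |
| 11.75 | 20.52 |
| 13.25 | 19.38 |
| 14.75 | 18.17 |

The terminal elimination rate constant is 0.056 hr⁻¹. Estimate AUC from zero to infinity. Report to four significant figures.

Trapezoidal AUC_0→14.75:
  [0→0.25]: (0.00+2.10)/2 × 0.25 = 0.2625
  [0.25→1.75]: (2.10+11.71)/2 × 1.5 = 10.3575
  [1.75→7.75]: (11.71+22.35)/2 × 6 = 102.18
  [7.75→11.75]: (22.35+20.52)/2 × 4 = 85.74
  [11.75→13.25]: (20.52+19.38)/2 × 1.5 = 29.925
  [13.25→14.75]: (19.38+18.17)/2 × 1.5 = 28.1625
  Sum = 256.6275 mg/L·hr
Extrapolated tail: C_last / k_e = 18.17 / 0.056 = 324.464
AUC_0→∞ = 256.6275 + 324.464 = 581.0915 mg/L·hr

AUC = 581.1 mg/L·hr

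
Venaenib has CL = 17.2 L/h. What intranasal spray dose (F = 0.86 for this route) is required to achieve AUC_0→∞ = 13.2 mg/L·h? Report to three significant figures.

Dose = 264 mg

Dose = CL × AUC_0→∞ / F
     = 17.2 × 13.2 / 0.86 = 264 mg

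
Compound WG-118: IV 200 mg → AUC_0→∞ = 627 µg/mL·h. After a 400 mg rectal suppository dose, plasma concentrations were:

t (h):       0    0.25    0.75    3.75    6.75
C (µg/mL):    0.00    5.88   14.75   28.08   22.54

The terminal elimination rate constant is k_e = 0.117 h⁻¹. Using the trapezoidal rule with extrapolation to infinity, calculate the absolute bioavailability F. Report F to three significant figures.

Trapezoidal AUC_0→6.75 (rectal suppository):
  [0→0.25]: (0.00+5.88)/2 × 0.25 = 0.735
  [0.25→0.75]: (5.88+14.75)/2 × 0.5 = 5.1575
  [0.75→3.75]: (14.75+28.08)/2 × 3 = 64.245
  [3.75→6.75]: (28.08+22.54)/2 × 3 = 75.93
  Sum = 146.0675 µg/mL·h
Tail: C_last/k_e = 22.54/0.117 = 192.650
AUC_0→∞ (rectal suppository) = 146.0675 + 192.650 = 338.7175 µg/mL·h
F = (AUC_ev/D_ev)/(AUC_iv/D_iv) = (338.7175/400)/(627/200) = 0.84679375/3.135 = 0.2701

F = 0.270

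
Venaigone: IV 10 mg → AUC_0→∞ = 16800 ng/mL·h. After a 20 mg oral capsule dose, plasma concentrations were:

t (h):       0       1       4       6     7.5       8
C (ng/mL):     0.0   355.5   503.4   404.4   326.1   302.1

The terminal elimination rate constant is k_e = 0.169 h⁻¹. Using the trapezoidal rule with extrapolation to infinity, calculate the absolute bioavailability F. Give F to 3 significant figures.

Trapezoidal AUC_0→8 (oral capsule):
  [0→1]: (0.0+355.5)/2 × 1 = 177.75
  [1→4]: (355.5+503.4)/2 × 3 = 1288.35
  [4→6]: (503.4+404.4)/2 × 2 = 907.8
  [6→7.5]: (404.4+326.1)/2 × 1.5 = 547.875
  [7.5→8]: (326.1+302.1)/2 × 0.5 = 157.05
  Sum = 3078.825 ng/mL·h
Tail: C_last/k_e = 302.1/0.169 = 1787.574
AUC_0→∞ (oral capsule) = 3078.825 + 1787.574 = 4866.399 ng/mL·h
F = (AUC_ev/D_ev)/(AUC_iv/D_iv) = (4866.399/20)/(16800/10) = 243.31995/1680 = 0.1448

F = 0.145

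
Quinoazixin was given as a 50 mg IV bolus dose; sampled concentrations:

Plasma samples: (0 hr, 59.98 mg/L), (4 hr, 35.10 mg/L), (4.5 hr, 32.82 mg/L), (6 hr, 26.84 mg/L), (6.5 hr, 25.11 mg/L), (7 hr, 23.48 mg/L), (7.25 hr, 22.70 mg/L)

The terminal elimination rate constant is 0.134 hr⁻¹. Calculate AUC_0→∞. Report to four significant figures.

AUC = 452.2 mg/L·hr

Trapezoidal AUC_0→7.25:
  [0→4]: (59.98+35.10)/2 × 4 = 190.16
  [4→4.5]: (35.10+32.82)/2 × 0.5 = 16.98
  [4.5→6]: (32.82+26.84)/2 × 1.5 = 44.745
  [6→6.5]: (26.84+25.11)/2 × 0.5 = 12.9875
  [6.5→7]: (25.11+23.48)/2 × 0.5 = 12.1475
  [7→7.25]: (23.48+22.70)/2 × 0.25 = 5.7725
  Sum = 282.7925 mg/L·hr
Extrapolated tail: C_last / k_e = 22.70 / 0.134 = 169.403
AUC_0→∞ = 282.7925 + 169.403 = 452.1955 mg/L·hr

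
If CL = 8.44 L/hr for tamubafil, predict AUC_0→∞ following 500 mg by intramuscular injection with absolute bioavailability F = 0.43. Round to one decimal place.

AUC_0→∞ = F × Dose / CL
        = 0.43 × 500 / 8.44 = 25.4739 mg/L·hr

AUC = 25.5 mg/L·hr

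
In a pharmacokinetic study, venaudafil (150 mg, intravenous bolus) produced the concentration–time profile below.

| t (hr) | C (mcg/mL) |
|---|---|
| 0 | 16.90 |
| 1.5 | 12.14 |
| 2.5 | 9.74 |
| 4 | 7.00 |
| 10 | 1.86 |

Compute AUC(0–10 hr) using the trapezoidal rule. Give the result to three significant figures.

AUC = 71.9 mcg/mL·hr

Trapezoidal AUC_0→10:
  [0→1.5]: (16.90+12.14)/2 × 1.5 = 21.78
  [1.5→2.5]: (12.14+9.74)/2 × 1 = 10.94
  [2.5→4]: (9.74+7.00)/2 × 1.5 = 12.555
  [4→10]: (7.00+1.86)/2 × 6 = 26.58
  Sum = 71.855 mcg/mL·hr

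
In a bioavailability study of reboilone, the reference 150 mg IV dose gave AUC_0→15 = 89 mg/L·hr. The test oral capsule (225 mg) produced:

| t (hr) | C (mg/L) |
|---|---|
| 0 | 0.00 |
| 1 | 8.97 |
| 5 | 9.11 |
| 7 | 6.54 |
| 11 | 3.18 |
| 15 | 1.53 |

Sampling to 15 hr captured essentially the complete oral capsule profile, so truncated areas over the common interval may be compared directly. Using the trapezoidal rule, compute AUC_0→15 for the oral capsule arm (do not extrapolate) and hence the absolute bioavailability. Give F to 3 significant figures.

F = 0.638

Trapezoidal AUC_0→15 (oral capsule):
  [0→1]: (0.00+8.97)/2 × 1 = 4.485
  [1→5]: (8.97+9.11)/2 × 4 = 36.16
  [5→7]: (9.11+6.54)/2 × 2 = 15.65
  [7→11]: (6.54+3.18)/2 × 4 = 19.44
  [11→15]: (3.18+1.53)/2 × 4 = 9.42
  Sum = 85.155 mg/L·hr
F = (AUC_ev/D_ev)/(AUC_iv/D_iv) = (85.155/225)/(89/150) = 0.378467/0.593333 = 0.6379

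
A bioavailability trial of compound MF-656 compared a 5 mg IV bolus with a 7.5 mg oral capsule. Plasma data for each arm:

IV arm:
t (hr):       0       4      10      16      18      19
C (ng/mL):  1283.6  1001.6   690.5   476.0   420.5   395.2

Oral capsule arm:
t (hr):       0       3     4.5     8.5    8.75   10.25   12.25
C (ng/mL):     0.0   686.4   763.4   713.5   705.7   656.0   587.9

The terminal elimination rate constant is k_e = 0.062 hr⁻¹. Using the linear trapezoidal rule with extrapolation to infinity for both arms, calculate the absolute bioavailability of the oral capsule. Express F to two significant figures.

Trapezoidal AUC_0→19 (IV):
  [0→4]: (1283.6+1001.6)/2 × 4 = 4570.4
  [4→10]: (1001.6+690.5)/2 × 6 = 5076.3
  [10→16]: (690.5+476.0)/2 × 6 = 3499.5
  [16→18]: (476.0+420.5)/2 × 2 = 896.5
  [18→19]: (420.5+395.2)/2 × 1 = 407.85
  Sum = 14450.55 ng/mL·hr
IV tail: 395.2/0.062 = 6374.194; AUC_iv,0→∞ = 14450.55 + 6374.194 = 20824.744 ng/mL·hr
Trapezoidal AUC_0→12.25 (oral capsule):
  [0→3]: (0.0+686.4)/2 × 3 = 1029.6
  [3→4.5]: (686.4+763.4)/2 × 1.5 = 1087.35
  [4.5→8.5]: (763.4+713.5)/2 × 4 = 2953.8
  [8.5→8.75]: (713.5+705.7)/2 × 0.25 = 177.4
  [8.75→10.25]: (705.7+656.0)/2 × 1.5 = 1021.275
  [10.25→12.25]: (656.0+587.9)/2 × 2 = 1243.9
  Sum = 7513.325 ng/mL·hr
oral capsule tail: 587.9/0.062 = 9482.258; AUC_ev,0→∞ = 7513.325 + 9482.258 = 16995.583 ng/mL·hr
F = (AUC_ev/D_ev)/(AUC_iv/D_iv) = (16995.583/7.5)/(20824.744/5) = 2266.08/4164.9488 = 0.5441

F = 0.54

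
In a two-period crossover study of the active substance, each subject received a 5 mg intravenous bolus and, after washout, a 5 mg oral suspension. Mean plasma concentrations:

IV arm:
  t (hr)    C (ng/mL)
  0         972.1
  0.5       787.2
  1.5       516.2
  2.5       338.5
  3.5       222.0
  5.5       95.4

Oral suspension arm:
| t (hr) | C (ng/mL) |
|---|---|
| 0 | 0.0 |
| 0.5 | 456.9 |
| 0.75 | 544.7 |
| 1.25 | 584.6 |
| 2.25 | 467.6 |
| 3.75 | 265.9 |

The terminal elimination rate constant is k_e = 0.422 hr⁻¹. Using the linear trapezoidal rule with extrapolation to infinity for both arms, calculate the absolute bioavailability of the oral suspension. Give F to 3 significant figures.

Trapezoidal AUC_0→5.5 (IV):
  [0→0.5]: (972.1+787.2)/2 × 0.5 = 439.825
  [0.5→1.5]: (787.2+516.2)/2 × 1 = 651.7
  [1.5→2.5]: (516.2+338.5)/2 × 1 = 427.35
  [2.5→3.5]: (338.5+222.0)/2 × 1 = 280.25
  [3.5→5.5]: (222.0+95.4)/2 × 2 = 317.4
  Sum = 2116.525 ng/mL·hr
IV tail: 95.4/0.422 = 226.066; AUC_iv,0→∞ = 2116.525 + 226.066 = 2342.591 ng/mL·hr
Trapezoidal AUC_0→3.75 (oral suspension):
  [0→0.5]: (0.0+456.9)/2 × 0.5 = 114.225
  [0.5→0.75]: (456.9+544.7)/2 × 0.25 = 125.2
  [0.75→1.25]: (544.7+584.6)/2 × 0.5 = 282.325
  [1.25→2.25]: (584.6+467.6)/2 × 1 = 526.1
  [2.25→3.75]: (467.6+265.9)/2 × 1.5 = 550.125
  Sum = 1597.975 ng/mL·hr
oral suspension tail: 265.9/0.422 = 630.095; AUC_ev,0→∞ = 1597.975 + 630.095 = 2228.07 ng/mL·hr
F = (AUC_ev/D_ev)/(AUC_iv/D_iv) = (2228.07/5)/(2342.591/5) = 445.614/468.5182 = 0.9511

F = 0.951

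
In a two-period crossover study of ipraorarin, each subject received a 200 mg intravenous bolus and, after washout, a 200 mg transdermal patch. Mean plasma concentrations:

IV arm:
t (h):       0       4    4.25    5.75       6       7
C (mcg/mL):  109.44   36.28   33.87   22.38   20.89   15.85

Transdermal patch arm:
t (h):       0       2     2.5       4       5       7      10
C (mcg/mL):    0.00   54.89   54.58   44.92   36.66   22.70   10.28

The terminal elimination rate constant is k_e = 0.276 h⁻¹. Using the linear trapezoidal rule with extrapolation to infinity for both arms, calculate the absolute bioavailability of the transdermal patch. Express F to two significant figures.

F = 0.81

Trapezoidal AUC_0→7 (IV):
  [0→4]: (109.44+36.28)/2 × 4 = 291.44
  [4→4.25]: (36.28+33.87)/2 × 0.25 = 8.76875
  [4.25→5.75]: (33.87+22.38)/2 × 1.5 = 42.1875
  [5.75→6]: (22.38+20.89)/2 × 0.25 = 5.40875
  [6→7]: (20.89+15.85)/2 × 1 = 18.37
  Sum = 366.175 mcg/mL·h
IV tail: 15.85/0.276 = 57.428; AUC_iv,0→∞ = 366.175 + 57.428 = 423.603 mcg/mL·h
Trapezoidal AUC_0→10 (transdermal patch):
  [0→2]: (0.00+54.89)/2 × 2 = 54.89
  [2→2.5]: (54.89+54.58)/2 × 0.5 = 27.3675
  [2.5→4]: (54.58+44.92)/2 × 1.5 = 74.625
  [4→5]: (44.92+36.66)/2 × 1 = 40.79
  [5→7]: (36.66+22.70)/2 × 2 = 59.36
  [7→10]: (22.70+10.28)/2 × 3 = 49.47
  Sum = 306.5025 mcg/mL·h
transdermal patch tail: 10.28/0.276 = 37.246; AUC_ev,0→∞ = 306.5025 + 37.246 = 343.7485 mcg/mL·h
F = (AUC_ev/D_ev)/(AUC_iv/D_iv) = (343.7485/200)/(423.603/200) = 1.7187425/2.118015 = 0.8115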